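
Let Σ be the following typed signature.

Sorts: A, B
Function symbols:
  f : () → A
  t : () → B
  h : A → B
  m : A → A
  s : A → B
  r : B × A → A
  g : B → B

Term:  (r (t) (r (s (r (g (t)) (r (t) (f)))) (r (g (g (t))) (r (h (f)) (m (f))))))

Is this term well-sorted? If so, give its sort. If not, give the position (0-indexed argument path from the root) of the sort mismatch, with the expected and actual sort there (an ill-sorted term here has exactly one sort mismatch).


well-sorted; sort = A

  (t) : B
          (t) : B
        (g (t)) : B
          (t) : B
          (f) : A
        (r (t) (f)) : A
      (r (g (t)) (r (t) (f))) : A
    (s (r (g (t)) (r (t) (f)))) : B
          (t) : B
        (g (t)) : B
      (g (g (t))) : B
          (f) : A
        (h (f)) : B
          (f) : A
        (m (f)) : A
      (r (h (f)) (m (f))) : A
    (r (g (g (t))) (r (h (f)) (m (f)))) : A
  (r (s (r (g (t)) (r (t) (f)))) (r (g (g (t))) (r (h (f)) (m (f))))) : A
(r (t) (r (s (r (g (t)) (r (t) (f)))) (r (g (g (t))) (r (h (f)) (m (f)))))) : A


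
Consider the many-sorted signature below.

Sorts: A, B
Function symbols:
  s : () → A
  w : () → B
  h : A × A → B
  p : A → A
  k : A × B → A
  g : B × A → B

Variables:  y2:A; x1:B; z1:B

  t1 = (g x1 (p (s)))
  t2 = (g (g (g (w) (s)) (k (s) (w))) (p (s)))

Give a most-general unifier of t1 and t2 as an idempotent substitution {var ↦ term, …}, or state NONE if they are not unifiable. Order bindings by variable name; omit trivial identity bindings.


{x1 ↦ (g (g (w) (s)) (k (s) (w)))}


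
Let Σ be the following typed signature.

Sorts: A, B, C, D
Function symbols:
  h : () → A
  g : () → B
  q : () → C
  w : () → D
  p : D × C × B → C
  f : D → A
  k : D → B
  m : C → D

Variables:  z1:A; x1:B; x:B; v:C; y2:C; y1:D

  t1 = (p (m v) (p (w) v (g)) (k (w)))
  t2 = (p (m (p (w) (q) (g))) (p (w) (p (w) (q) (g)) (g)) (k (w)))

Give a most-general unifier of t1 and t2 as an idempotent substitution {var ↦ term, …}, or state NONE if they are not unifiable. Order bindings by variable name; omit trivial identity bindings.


{v ↦ (p (w) (q) (g))}


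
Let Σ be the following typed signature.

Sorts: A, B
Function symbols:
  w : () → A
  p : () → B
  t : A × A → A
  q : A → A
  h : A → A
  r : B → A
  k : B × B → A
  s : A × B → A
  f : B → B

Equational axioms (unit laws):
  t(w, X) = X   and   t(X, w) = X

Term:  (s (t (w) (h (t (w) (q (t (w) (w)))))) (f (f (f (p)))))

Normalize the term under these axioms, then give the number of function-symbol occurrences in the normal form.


1. (s (t (w) (h (t (w) (q (t (w) (w)))))) (f (f (f (p)))))  →  (s (h (t (w) (q (t (w) (w))))) (f (f (f (p)))))
2. (s (h (t (w) (q (t (w) (w))))) (f (f (f (p)))))  →  (s (h (q (t (w) (w)))) (f (f (f (p)))))
3. (s (h (q (t (w) (w)))) (f (f (f (p)))))  →  (s (h (q (w))) (f (f (f (p)))))
normal form: (s (h (q (w))) (f (f (f (p)))))

size = 8


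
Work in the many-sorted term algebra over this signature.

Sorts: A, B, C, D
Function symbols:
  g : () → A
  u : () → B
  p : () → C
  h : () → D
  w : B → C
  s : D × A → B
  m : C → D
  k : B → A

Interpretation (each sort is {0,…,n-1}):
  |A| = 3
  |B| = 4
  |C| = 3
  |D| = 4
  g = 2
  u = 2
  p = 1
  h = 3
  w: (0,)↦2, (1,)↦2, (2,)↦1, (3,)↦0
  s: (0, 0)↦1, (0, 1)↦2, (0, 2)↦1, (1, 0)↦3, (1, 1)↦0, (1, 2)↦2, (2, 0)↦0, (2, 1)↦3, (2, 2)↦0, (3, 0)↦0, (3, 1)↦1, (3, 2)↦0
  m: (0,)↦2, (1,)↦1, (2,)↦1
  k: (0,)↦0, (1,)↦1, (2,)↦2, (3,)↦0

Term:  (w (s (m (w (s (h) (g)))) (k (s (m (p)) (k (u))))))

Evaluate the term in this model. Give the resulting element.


  h = 3
  g = 2
  (s (h) (g)) = s(3, 2) = 0
  (w (s (h) (g))) = w(0,) = 2
  (m (w (s (h) (g)))) = m(2,) = 1
  p = 1
  (m (p)) = m(1,) = 1
  u = 2
  (k (u)) = k(2,) = 2
  (s (m (p)) (k (u))) = s(1, 2) = 2
  (k (s (m (p)) (k (u)))) = k(2,) = 2
  (s (m (w (s (h) (g)))) (k (s (m (p)) (k (u))))) = s(1, 2) = 2
  (w (s (m (w (s (h) (g)))) (k (s (m (p)) (k (u)))))) = w(2,) = 1

value = 1


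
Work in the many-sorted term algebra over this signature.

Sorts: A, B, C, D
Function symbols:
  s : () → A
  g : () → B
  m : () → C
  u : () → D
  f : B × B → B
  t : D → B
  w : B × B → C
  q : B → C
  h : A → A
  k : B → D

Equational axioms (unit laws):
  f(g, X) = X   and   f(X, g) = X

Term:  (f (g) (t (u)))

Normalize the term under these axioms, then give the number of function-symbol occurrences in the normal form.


size = 2

1. (f (g) (t (u)))  →  (t (u))
normal form: (t (u))


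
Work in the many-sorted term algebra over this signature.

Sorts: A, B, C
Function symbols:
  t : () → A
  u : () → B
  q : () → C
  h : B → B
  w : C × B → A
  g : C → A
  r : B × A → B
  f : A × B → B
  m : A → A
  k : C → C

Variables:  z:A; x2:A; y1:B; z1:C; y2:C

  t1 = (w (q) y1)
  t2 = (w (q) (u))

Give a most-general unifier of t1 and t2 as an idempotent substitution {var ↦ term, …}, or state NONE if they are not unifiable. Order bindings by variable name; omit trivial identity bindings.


{y1 ↦ (u)}


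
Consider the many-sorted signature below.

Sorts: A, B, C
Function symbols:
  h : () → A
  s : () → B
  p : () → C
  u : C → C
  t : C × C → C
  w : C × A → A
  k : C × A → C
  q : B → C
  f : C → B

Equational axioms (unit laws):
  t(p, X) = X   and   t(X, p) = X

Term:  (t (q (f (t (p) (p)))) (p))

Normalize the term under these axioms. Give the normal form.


1. (t (q (f (t (p) (p)))) (p))  →  (q (f (t (p) (p))))
2. (q (f (t (p) (p))))  →  (q (f (p)))

normal form = (q (f (p)))


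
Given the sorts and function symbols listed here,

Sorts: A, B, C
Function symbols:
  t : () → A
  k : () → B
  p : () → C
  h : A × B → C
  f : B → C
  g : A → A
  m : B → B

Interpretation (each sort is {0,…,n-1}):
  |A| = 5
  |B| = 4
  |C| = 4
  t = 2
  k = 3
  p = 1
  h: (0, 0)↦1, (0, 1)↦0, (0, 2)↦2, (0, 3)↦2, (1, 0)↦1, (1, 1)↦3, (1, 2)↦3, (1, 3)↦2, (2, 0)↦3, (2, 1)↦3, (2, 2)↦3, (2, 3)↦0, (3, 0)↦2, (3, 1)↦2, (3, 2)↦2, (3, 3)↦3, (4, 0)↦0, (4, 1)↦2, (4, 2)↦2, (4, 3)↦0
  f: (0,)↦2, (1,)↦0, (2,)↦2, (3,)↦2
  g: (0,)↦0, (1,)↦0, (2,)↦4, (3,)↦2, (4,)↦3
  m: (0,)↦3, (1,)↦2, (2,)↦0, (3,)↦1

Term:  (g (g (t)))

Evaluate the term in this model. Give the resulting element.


value = 3

  t = 2
  (g (t)) = g(2,) = 4
  (g (g (t))) = g(4,) = 3


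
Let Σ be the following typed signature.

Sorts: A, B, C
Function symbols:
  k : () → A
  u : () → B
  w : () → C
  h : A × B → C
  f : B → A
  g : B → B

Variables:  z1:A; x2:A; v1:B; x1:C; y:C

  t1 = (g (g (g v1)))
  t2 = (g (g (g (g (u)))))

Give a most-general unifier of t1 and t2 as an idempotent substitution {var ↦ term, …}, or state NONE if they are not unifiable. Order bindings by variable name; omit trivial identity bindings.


{v1 ↦ (g (u))}


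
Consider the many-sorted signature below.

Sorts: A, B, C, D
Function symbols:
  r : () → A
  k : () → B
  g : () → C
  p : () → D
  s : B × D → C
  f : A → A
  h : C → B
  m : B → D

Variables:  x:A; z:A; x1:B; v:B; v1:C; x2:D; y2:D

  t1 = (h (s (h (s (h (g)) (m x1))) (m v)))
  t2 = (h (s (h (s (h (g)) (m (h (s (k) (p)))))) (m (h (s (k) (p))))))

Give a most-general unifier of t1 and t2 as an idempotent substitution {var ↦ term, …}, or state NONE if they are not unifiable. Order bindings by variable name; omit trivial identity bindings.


{v ↦ (h (s (k) (p))), x1 ↦ (h (s (k) (p)))}


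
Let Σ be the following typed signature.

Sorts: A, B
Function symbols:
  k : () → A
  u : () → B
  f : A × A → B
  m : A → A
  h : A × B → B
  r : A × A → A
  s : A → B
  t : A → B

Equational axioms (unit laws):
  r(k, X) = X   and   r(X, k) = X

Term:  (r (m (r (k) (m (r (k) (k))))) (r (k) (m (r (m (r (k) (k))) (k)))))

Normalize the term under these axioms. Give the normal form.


1. (r (m (r (k) (m (r (k) (k))))) (r (k) (m (r (m (r (k) (k))) (k)))))  →  (r (m (m (r (k) (k)))) (r (k) (m (r (m (r (k) (k))) (k)))))
2. (r (m (m (r (k) (k)))) (r (k) (m (r (m (r (k) (k))) (k)))))  →  (r (m (m (k))) (r (k) (m (r (m (r (k) (k))) (k)))))
3. (r (m (m (k))) (r (k) (m (r (m (r (k) (k))) (k)))))  →  (r (m (m (k))) (m (r (m (r (k) (k))) (k))))
4. (r (m (m (k))) (m (r (m (r (k) (k))) (k))))  →  (r (m (m (k))) (m (m (r (k) (k)))))
5. (r (m (m (k))) (m (m (r (k) (k)))))  →  (r (m (m (k))) (m (m (k))))

normal form = (r (m (m (k))) (m (m (k))))


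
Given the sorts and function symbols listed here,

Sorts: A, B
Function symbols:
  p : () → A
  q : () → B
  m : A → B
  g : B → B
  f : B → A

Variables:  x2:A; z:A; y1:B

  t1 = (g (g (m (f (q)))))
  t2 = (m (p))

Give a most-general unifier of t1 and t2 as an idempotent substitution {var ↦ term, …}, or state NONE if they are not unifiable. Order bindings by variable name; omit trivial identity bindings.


NONE (not unifiable)

head clash or occurs-check failure — not unifiable


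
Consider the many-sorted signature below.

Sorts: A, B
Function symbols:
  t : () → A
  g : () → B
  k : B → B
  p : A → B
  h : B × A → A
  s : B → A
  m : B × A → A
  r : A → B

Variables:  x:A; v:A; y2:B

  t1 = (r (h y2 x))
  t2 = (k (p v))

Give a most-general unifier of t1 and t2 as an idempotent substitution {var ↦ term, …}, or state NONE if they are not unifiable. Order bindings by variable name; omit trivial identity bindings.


head clash or occurs-check failure — not unifiable

NONE (not unifiable)


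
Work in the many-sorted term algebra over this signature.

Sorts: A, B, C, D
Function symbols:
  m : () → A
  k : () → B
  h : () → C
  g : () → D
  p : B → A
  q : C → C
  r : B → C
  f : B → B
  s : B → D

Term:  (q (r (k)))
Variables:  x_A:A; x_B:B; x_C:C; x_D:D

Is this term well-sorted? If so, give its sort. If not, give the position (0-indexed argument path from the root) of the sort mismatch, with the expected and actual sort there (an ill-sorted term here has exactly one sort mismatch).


    (k) : B
  (r (k)) : C
(q (r (k))) : C

well-sorted; sort = C


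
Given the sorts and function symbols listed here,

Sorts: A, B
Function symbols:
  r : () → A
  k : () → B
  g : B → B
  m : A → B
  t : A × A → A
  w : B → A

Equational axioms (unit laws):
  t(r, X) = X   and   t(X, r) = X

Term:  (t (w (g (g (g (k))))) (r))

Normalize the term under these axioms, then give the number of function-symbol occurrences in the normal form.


1. (t (w (g (g (g (k))))) (r))  →  (w (g (g (g (k)))))
normal form: (w (g (g (g (k)))))

size = 5


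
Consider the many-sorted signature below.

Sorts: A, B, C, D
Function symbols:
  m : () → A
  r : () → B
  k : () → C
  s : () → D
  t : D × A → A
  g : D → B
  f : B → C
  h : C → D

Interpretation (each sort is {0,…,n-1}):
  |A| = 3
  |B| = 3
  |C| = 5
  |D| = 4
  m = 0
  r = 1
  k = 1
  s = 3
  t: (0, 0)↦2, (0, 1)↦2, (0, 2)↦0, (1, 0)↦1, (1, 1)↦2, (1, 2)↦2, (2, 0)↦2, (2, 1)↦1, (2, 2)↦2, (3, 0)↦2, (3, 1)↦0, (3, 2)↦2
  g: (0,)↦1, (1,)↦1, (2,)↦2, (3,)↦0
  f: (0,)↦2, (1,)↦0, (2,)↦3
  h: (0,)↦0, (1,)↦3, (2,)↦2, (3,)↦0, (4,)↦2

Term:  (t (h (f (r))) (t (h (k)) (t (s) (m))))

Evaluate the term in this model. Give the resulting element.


value = 0

  r = 1
  (f (r)) = f(1,) = 0
  (h (f (r))) = h(0,) = 0
  k = 1
  (h (k)) = h(1,) = 3
  s = 3
  m = 0
  (t (s) (m)) = t(3, 0) = 2
  (t (h (k)) (t (s) (m))) = t(3, 2) = 2
  (t (h (f (r))) (t (h (k)) (t (s) (m)))) = t(0, 2) = 0


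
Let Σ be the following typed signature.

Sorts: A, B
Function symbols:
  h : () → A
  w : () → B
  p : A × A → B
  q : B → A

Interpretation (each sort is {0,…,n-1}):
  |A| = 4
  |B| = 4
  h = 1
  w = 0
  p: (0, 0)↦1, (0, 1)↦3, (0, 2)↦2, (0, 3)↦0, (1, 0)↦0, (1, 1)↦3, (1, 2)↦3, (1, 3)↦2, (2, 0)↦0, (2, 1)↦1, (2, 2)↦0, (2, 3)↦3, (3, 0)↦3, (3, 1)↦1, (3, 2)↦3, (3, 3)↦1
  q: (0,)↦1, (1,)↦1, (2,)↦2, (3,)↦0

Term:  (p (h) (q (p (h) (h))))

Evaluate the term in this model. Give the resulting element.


  h = 1
  h = 1
  h = 1
  (p (h) (h)) = p(1, 1) = 3
  (q (p (h) (h))) = q(3,) = 0
  (p (h) (q (p (h) (h)))) = p(1, 0) = 0

value = 0


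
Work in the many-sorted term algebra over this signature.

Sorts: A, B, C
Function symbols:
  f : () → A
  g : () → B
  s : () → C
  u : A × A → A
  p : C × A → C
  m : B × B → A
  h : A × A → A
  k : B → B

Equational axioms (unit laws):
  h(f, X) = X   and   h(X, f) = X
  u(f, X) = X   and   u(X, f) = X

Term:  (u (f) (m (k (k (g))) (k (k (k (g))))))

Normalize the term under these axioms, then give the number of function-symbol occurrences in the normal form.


1. (u (f) (m (k (k (g))) (k (k (k (g))))))  →  (m (k (k (g))) (k (k (k (g)))))
normal form: (m (k (k (g))) (k (k (k (g)))))

size = 8


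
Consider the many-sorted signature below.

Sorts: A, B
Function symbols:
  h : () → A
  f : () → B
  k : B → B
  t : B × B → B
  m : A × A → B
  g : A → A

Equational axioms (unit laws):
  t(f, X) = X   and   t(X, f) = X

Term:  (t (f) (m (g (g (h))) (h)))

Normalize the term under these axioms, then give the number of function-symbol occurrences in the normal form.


size = 5

1. (t (f) (m (g (g (h))) (h)))  →  (m (g (g (h))) (h))
normal form: (m (g (g (h))) (h))


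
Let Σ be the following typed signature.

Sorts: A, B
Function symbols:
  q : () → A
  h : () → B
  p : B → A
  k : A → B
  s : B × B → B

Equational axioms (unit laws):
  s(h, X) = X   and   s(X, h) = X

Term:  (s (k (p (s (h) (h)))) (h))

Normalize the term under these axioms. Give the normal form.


normal form = (k (p (h)))

1. (s (k (p (s (h) (h)))) (h))  →  (k (p (s (h) (h))))
2. (k (p (s (h) (h))))  →  (k (p (h)))


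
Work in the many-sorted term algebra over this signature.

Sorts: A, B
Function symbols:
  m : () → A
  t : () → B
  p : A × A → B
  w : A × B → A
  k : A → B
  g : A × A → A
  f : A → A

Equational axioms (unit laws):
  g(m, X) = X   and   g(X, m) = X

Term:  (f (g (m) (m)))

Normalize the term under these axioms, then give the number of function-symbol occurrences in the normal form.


1. (f (g (m) (m)))  →  (f (m))
normal form: (f (m))

size = 2


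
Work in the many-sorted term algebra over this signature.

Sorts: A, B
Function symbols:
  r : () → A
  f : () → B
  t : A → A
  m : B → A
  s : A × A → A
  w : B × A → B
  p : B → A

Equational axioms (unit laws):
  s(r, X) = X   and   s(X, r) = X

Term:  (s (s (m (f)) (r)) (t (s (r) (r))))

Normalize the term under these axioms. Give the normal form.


1. (s (s (m (f)) (r)) (t (s (r) (r))))  →  (s (m (f)) (t (s (r) (r))))
2. (s (m (f)) (t (s (r) (r))))  →  (s (m (f)) (t (r)))

normal form = (s (m (f)) (t (r)))


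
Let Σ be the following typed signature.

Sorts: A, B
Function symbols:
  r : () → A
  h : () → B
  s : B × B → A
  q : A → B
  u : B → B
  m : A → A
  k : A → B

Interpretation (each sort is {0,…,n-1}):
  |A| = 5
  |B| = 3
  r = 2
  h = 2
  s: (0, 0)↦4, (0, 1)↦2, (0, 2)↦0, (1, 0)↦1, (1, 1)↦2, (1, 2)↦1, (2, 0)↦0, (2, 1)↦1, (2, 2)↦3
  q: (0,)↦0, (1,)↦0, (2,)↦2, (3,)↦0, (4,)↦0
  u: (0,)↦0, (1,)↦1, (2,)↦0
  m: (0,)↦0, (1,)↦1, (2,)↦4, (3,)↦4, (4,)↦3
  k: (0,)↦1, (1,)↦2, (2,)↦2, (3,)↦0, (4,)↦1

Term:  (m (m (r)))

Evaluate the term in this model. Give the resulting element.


  r = 2
  (m (r)) = m(2,) = 4
  (m (m (r))) = m(4,) = 3

value = 3


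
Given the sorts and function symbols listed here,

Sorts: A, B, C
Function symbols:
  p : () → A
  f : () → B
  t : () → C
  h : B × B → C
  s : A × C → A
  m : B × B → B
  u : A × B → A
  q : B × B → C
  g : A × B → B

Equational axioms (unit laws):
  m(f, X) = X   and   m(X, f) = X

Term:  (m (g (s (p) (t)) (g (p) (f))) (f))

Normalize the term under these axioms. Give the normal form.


1. (m (g (s (p) (t)) (g (p) (f))) (f))  →  (g (s (p) (t)) (g (p) (f)))

normal form = (g (s (p) (t)) (g (p) (f)))


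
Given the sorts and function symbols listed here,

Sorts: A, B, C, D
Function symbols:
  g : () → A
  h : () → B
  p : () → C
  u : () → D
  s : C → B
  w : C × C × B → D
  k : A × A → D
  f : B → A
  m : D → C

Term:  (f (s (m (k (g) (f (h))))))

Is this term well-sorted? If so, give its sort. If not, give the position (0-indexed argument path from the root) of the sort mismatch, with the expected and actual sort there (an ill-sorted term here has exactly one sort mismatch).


        (g) : A
          (h) : B
        (f (h)) : A
      (k (g) (f (h))) : D
    (m (k (g) (f (h)))) : C
  (s (m (k (g) (f (h))))) : B
(f (s (m (k (g) (f (h)))))) : A

well-sorted; sort = A


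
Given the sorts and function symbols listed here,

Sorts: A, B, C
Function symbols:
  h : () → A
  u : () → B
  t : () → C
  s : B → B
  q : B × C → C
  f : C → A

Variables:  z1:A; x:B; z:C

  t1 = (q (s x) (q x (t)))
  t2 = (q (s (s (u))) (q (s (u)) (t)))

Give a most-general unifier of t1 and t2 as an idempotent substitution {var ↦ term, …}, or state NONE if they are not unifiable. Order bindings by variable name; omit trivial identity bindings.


{x ↦ (s (u))}


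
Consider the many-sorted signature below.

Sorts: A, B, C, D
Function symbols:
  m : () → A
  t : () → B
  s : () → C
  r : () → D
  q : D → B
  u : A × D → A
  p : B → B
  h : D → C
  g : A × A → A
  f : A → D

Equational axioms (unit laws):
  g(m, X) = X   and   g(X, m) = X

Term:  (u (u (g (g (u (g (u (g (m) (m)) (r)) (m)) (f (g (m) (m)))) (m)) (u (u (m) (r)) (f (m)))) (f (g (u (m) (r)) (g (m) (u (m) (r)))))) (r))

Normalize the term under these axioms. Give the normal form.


normal form = (u (u (g (u (u (m) (r)) (f (m))) (u (u (m) (r)) (f (m)))) (f (g (u (m) (r)) (u (m) (r))))) (r))

1. (u (u (g (g (u (g (u (g (m) (m)) (r)) (m)) (f (g (m) (m)))) (m)) (u (u (m) (r)) (f (m)))) (f (g (u (m) (r)) (g (m) (u (m) (r)))))) (r))  →  (u (u (g (u (g (u (g (m) (m)) (r)) (m)) (f (g (m) (m)))) (u (u (m) (r)) (f (m)))) (f (g (u (m) (r)) (g (m) (u (m) (r)))))) (r))
2. (u (u (g (u (g (u (g (m) (m)) (r)) (m)) (f (g (m) (m)))) (u (u (m) (r)) (f (m)))) (f (g (u (m) (r)) (g (m) (u (m) (r)))))) (r))  →  (u (u (g (u (u (g (m) (m)) (r)) (f (g (m) (m)))) (u (u (m) (r)) (f (m)))) (f (g (u (m) (r)) (g (m) (u (m) (r)))))) (r))
3. (u (u (g (u (u (g (m) (m)) (r)) (f (g (m) (m)))) (u (u (m) (r)) (f (m)))) (f (g (u (m) (r)) (g (m) (u (m) (r)))))) (r))  →  (u (u (g (u (u (m) (r)) (f (g (m) (m)))) (u (u (m) (r)) (f (m)))) (f (g (u (m) (r)) (g (m) (u (m) (r)))))) (r))
4. (u (u (g (u (u (m) (r)) (f (g (m) (m)))) (u (u (m) (r)) (f (m)))) (f (g (u (m) (r)) (g (m) (u (m) (r)))))) (r))  →  (u (u (g (u (u (m) (r)) (f (m))) (u (u (m) (r)) (f (m)))) (f (g (u (m) (r)) (g (m) (u (m) (r)))))) (r))
5. (u (u (g (u (u (m) (r)) (f (m))) (u (u (m) (r)) (f (m)))) (f (g (u (m) (r)) (g (m) (u (m) (r)))))) (r))  →  (u (u (g (u (u (m) (r)) (f (m))) (u (u (m) (r)) (f (m)))) (f (g (u (m) (r)) (u (m) (r))))) (r))


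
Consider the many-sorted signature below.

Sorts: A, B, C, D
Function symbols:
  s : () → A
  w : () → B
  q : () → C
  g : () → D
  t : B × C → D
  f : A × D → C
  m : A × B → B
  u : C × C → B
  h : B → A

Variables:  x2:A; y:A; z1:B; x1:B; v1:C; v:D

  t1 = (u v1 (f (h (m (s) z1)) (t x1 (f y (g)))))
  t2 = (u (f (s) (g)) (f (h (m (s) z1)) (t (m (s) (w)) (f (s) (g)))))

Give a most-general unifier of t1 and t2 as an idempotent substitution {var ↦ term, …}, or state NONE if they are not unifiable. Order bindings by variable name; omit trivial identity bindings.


{v1 ↦ (f (s) (g)), x1 ↦ (m (s) (w)), y ↦ (s)}


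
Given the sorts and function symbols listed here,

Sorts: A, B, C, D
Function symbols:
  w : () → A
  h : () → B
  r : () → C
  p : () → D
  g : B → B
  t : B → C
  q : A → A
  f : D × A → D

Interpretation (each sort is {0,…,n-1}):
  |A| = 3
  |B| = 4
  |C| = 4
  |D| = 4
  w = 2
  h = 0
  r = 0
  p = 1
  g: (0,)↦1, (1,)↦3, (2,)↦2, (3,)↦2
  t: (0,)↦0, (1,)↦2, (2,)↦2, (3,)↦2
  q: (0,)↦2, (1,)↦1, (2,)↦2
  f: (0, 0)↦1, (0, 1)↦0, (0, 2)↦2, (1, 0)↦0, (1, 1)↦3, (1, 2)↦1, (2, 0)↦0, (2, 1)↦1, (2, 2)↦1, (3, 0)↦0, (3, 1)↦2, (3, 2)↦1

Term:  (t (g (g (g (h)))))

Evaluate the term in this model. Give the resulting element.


value = 2

  h = 0
  (g (h)) = g(0,) = 1
  (g (g (h))) = g(1,) = 3
  (g (g (g (h)))) = g(3,) = 2
  (t (g (g (g (h))))) = t(2,) = 2


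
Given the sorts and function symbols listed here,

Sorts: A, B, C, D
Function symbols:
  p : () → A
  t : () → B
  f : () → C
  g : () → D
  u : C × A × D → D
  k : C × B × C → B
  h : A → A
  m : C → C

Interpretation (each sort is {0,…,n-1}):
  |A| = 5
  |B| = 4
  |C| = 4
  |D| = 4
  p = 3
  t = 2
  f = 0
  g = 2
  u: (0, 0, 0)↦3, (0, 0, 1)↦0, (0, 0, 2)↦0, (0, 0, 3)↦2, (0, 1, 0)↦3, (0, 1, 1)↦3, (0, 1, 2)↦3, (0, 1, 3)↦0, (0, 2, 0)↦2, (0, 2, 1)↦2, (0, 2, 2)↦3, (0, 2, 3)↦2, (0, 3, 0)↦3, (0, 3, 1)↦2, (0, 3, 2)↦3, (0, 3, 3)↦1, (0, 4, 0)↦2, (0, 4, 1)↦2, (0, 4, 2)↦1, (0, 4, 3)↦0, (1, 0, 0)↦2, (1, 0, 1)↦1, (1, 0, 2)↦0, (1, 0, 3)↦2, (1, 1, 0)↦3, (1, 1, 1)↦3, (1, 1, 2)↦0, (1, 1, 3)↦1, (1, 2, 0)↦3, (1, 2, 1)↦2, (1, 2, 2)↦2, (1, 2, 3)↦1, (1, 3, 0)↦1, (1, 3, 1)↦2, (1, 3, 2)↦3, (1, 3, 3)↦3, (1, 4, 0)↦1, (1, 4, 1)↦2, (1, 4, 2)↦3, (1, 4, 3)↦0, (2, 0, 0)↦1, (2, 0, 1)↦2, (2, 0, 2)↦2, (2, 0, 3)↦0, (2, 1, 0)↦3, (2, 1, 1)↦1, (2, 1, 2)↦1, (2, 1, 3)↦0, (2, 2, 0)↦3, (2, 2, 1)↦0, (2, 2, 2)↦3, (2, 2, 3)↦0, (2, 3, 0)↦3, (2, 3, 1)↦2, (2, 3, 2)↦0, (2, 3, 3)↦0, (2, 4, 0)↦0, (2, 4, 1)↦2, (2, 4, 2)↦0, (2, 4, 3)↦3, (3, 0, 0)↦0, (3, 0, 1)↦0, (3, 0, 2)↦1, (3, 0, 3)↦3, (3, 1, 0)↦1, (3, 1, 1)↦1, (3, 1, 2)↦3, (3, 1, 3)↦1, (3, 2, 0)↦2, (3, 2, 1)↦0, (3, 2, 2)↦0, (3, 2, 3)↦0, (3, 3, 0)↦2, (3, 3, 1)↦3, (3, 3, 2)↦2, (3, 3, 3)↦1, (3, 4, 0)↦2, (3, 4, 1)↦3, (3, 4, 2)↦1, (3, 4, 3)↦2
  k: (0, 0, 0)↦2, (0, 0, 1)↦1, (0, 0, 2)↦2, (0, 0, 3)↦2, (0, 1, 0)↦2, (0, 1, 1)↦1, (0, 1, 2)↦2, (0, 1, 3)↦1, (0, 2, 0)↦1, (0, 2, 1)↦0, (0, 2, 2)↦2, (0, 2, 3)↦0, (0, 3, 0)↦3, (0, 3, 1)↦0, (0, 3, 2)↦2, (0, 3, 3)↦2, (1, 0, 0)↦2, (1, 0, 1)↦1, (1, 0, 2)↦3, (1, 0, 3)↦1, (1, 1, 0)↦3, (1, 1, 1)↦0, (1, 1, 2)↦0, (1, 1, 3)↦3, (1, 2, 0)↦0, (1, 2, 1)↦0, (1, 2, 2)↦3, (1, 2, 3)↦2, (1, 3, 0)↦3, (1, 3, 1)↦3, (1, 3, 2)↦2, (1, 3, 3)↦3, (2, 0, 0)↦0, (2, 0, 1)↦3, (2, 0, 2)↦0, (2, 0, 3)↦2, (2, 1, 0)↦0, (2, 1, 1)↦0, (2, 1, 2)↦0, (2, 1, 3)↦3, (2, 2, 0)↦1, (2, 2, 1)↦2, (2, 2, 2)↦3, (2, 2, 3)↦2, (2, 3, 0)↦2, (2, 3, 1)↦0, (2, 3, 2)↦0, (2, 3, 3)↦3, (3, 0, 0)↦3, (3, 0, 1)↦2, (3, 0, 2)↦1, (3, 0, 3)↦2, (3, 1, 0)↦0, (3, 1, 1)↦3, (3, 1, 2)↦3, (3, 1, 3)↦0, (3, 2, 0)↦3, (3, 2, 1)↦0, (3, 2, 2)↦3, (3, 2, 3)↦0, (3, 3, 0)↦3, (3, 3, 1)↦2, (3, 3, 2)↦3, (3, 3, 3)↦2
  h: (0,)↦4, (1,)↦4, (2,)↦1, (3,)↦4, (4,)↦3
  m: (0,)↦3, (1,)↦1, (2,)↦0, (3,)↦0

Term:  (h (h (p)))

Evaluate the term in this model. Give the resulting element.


value = 3

  p = 3
  (h (p)) = h(3,) = 4
  (h (h (p))) = h(4,) = 3


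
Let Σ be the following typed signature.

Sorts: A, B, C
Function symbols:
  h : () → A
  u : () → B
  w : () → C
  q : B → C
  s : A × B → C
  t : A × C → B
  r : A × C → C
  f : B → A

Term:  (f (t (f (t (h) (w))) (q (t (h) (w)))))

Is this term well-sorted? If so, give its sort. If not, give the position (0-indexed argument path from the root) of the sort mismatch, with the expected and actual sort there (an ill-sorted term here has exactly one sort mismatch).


well-sorted; sort = A

        (h) : A
        (w) : C
      (t (h) (w)) : B
    (f (t (h) (w))) : A
        (h) : A
        (w) : C
      (t (h) (w)) : B
    (q (t (h) (w))) : C
  (t (f (t (h) (w))) (q (t (h) (w)))) : B
(f (t (f (t (h) (w))) (q (t (h) (w))))) : A


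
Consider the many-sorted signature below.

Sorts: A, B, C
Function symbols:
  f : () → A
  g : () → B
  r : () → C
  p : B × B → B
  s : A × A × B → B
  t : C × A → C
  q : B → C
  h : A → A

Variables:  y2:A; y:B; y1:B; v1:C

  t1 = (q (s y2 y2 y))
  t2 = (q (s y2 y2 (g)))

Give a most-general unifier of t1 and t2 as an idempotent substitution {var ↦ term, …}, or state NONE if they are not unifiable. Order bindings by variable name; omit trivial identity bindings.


{y ↦ (g)}


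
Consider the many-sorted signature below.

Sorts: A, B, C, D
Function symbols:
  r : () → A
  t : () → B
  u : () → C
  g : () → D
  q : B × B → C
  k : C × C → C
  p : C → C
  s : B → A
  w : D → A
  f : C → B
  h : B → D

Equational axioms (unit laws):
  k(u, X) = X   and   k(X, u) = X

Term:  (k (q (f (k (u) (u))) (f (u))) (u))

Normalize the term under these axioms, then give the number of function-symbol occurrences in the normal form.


size = 5

1. (k (q (f (k (u) (u))) (f (u))) (u))  →  (q (f (k (u) (u))) (f (u)))
2. (q (f (k (u) (u))) (f (u)))  →  (q (f (u)) (f (u)))
normal form: (q (f (u)) (f (u)))


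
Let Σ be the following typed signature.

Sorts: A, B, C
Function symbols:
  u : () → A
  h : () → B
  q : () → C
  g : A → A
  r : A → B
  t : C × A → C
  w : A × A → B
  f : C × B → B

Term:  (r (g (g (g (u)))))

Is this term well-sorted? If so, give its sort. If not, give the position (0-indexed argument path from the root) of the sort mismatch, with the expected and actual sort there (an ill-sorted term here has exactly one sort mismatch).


well-sorted; sort = B

        (u) : A
      (g (u)) : A
    (g (g (u))) : A
  (g (g (g (u)))) : A
(r (g (g (g (u))))) : B


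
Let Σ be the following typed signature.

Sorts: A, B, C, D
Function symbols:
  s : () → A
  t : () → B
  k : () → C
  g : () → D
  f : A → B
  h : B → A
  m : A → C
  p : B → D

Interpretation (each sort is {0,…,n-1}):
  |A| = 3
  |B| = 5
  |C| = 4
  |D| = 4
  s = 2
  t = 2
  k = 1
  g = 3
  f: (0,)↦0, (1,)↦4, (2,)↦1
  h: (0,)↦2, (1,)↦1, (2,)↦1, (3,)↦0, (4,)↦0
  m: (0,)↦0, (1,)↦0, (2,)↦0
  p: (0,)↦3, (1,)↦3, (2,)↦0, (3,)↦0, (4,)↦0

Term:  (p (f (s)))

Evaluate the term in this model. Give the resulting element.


value = 3

  s = 2
  (f (s)) = f(2,) = 1
  (p (f (s))) = p(1,) = 3


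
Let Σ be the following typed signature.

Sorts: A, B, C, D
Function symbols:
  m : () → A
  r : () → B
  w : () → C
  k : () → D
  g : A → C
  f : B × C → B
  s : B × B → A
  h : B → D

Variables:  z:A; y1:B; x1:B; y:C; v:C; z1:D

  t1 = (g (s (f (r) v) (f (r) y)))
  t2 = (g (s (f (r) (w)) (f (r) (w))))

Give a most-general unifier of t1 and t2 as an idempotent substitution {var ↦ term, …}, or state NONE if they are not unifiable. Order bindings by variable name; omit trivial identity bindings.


{v ↦ (w), y ↦ (w)}


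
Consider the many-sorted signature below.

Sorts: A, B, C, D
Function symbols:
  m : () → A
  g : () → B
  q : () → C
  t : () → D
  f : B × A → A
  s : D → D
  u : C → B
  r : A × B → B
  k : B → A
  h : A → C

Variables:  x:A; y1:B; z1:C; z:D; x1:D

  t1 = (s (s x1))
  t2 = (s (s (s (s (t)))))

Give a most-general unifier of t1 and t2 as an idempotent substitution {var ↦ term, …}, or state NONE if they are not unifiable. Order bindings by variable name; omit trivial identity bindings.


{x1 ↦ (s (s (t)))}


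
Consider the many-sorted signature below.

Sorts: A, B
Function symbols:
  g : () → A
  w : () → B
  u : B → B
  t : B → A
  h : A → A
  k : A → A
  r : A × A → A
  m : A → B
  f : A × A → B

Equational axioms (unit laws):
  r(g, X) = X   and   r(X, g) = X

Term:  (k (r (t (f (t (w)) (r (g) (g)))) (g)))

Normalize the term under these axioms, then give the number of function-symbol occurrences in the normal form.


size = 6

1. (k (r (t (f (t (w)) (r (g) (g)))) (g)))  →  (k (t (f (t (w)) (r (g) (g)))))
2. (k (t (f (t (w)) (r (g) (g)))))  →  (k (t (f (t (w)) (g))))
normal form: (k (t (f (t (w)) (g))))


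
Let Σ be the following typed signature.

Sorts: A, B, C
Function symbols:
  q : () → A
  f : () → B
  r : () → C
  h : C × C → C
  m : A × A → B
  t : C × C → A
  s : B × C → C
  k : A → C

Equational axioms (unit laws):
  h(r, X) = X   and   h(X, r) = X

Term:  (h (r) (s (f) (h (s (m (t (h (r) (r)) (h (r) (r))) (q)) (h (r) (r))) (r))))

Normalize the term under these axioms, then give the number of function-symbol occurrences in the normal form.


1. (h (r) (s (f) (h (s (m (t (h (r) (r)) (h (r) (r))) (q)) (h (r) (r))) (r))))  →  (s (f) (h (s (m (t (h (r) (r)) (h (r) (r))) (q)) (h (r) (r))) (r)))
2. (s (f) (h (s (m (t (h (r) (r)) (h (r) (r))) (q)) (h (r) (r))) (r)))  →  (s (f) (s (m (t (h (r) (r)) (h (r) (r))) (q)) (h (r) (r))))
3. (s (f) (s (m (t (h (r) (r)) (h (r) (r))) (q)) (h (r) (r))))  →  (s (f) (s (m (t (r) (h (r) (r))) (q)) (h (r) (r))))
4. (s (f) (s (m (t (r) (h (r) (r))) (q)) (h (r) (r))))  →  (s (f) (s (m (t (r) (r)) (q)) (h (r) (r))))
5. (s (f) (s (m (t (r) (r)) (q)) (h (r) (r))))  →  (s (f) (s (m (t (r) (r)) (q)) (r)))
normal form: (s (f) (s (m (t (r) (r)) (q)) (r)))

size = 9


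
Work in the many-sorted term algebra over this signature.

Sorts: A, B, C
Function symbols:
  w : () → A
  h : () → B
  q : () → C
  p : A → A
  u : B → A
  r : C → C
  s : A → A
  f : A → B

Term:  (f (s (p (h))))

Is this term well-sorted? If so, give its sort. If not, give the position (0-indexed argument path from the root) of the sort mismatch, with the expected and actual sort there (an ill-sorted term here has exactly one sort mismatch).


      (h) : B
    (p (h)) : ✗ arg 0 at [0, 0, 0] has sort B, expected A

ill-sorted at position [0, 0, 0]: expected A, got B


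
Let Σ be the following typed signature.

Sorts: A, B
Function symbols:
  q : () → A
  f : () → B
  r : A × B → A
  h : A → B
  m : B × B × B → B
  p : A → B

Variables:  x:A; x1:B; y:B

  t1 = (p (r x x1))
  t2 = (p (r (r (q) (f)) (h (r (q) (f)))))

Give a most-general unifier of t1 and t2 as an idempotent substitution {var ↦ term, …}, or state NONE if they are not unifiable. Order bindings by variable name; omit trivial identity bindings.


{x ↦ (r (q) (f)), x1 ↦ (h (r (q) (f)))}


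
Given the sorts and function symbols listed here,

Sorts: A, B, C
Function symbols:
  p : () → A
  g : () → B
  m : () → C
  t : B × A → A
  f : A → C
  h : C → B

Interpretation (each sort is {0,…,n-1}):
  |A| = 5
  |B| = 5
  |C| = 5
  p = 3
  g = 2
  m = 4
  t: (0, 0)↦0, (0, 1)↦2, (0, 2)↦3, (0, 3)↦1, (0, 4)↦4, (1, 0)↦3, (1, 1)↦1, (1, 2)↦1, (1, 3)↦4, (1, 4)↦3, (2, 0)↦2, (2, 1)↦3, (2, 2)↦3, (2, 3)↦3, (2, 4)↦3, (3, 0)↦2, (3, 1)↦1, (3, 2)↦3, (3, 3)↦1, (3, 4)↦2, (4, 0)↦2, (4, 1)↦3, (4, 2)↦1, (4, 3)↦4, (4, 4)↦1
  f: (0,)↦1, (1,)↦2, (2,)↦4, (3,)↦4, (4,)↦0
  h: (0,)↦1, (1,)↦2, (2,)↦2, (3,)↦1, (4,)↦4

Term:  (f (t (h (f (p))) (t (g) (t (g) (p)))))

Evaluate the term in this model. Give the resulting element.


value = 0

  p = 3
  (f (p)) = f(3,) = 4
  (h (f (p))) = h(4,) = 4
  g = 2
  g = 2
  p = 3
  (t (g) (p)) = t(2, 3) = 3
  (t (g) (t (g) (p))) = t(2, 3) = 3
  (t (h (f (p))) (t (g) (t (g) (p)))) = t(4, 3) = 4
  (f (t (h (f (p))) (t (g) (t (g) (p))))) = f(4,) = 0


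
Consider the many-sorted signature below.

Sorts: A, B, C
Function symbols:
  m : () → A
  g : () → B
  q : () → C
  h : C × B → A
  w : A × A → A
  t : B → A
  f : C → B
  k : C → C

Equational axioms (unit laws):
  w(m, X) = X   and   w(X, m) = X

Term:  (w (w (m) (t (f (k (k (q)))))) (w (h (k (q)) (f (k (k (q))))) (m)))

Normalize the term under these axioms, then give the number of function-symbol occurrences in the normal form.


size = 13

1. (w (w (m) (t (f (k (k (q)))))) (w (h (k (q)) (f (k (k (q))))) (m)))  →  (w (t (f (k (k (q))))) (w (h (k (q)) (f (k (k (q))))) (m)))
2. (w (t (f (k (k (q))))) (w (h (k (q)) (f (k (k (q))))) (m)))  →  (w (t (f (k (k (q))))) (h (k (q)) (f (k (k (q))))))
normal form: (w (t (f (k (k (q))))) (h (k (q)) (f (k (k (q))))))


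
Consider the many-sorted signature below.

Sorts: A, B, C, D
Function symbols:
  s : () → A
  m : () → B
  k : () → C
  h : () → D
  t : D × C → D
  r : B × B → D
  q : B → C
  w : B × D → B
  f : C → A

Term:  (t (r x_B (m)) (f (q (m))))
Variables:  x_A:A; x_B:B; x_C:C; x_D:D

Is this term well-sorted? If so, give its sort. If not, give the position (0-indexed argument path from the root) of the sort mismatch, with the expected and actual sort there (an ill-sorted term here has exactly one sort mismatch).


ill-sorted at position [1]: expected C, got A

    x_B : B
    (m) : B
  (r x_B (m)) : D
      (m) : B
    (q (m)) : C
  (f (q (m))) : A
(t (r x_B (m)) (f (q (m)))) : ✗ arg 1 at [1] has sort A, expected C


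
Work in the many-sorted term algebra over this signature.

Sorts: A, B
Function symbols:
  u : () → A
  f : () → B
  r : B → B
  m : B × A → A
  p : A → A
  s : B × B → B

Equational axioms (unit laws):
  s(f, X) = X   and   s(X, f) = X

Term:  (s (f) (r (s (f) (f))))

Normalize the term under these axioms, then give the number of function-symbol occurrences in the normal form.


size = 2

1. (s (f) (r (s (f) (f))))  →  (r (s (f) (f)))
2. (r (s (f) (f)))  →  (r (f))
normal form: (r (f))


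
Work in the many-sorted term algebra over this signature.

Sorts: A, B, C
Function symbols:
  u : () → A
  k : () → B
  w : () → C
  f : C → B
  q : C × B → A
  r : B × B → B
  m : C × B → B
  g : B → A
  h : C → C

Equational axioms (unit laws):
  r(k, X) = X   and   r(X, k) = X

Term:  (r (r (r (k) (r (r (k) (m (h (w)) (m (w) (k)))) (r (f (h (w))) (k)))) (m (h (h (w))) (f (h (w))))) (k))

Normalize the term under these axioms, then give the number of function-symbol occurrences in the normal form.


size = 18

1. (r (r (r (k) (r (r (k) (m (h (w)) (m (w) (k)))) (r (f (h (w))) (k)))) (m (h (h (w))) (f (h (w))))) (k))  →  (r (r (k) (r (r (k) (m (h (w)) (m (w) (k)))) (r (f (h (w))) (k)))) (m (h (h (w))) (f (h (w)))))
2. (r (r (k) (r (r (k) (m (h (w)) (m (w) (k)))) (r (f (h (w))) (k)))) (m (h (h (w))) (f (h (w)))))  →  (r (r (r (k) (m (h (w)) (m (w) (k)))) (r (f (h (w))) (k))) (m (h (h (w))) (f (h (w)))))
3. (r (r (r (k) (m (h (w)) (m (w) (k)))) (r (f (h (w))) (k))) (m (h (h (w))) (f (h (w)))))  →  (r (r (m (h (w)) (m (w) (k))) (r (f (h (w))) (k))) (m (h (h (w))) (f (h (w)))))
4. (r (r (m (h (w)) (m (w) (k))) (r (f (h (w))) (k))) (m (h (h (w))) (f (h (w)))))  →  (r (r (m (h (w)) (m (w) (k))) (f (h (w)))) (m (h (h (w))) (f (h (w)))))
normal form: (r (r (m (h (w)) (m (w) (k))) (f (h (w)))) (m (h (h (w))) (f (h (w)))))


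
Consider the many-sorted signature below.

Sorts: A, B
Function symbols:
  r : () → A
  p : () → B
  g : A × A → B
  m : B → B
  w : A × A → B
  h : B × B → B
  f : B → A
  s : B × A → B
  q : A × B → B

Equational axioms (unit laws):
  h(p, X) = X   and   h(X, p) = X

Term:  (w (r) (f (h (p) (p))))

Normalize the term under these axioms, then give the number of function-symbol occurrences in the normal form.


size = 4

1. (w (r) (f (h (p) (p))))  →  (w (r) (f (p)))
normal form: (w (r) (f (p)))


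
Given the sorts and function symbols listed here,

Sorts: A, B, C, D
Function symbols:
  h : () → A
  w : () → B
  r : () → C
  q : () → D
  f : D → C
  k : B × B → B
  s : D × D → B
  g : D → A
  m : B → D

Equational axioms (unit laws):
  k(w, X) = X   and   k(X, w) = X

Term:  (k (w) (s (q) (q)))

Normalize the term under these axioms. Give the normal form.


1. (k (w) (s (q) (q)))  →  (s (q) (q))

normal form = (s (q) (q))


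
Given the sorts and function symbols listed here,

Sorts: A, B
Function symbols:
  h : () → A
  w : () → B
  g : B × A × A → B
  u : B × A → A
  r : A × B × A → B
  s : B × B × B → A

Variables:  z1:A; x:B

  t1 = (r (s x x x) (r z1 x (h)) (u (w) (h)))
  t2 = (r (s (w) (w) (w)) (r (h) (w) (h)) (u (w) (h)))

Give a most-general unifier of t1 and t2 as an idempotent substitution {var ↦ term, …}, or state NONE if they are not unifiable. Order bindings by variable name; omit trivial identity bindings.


{x ↦ (w), z1 ↦ (h)}


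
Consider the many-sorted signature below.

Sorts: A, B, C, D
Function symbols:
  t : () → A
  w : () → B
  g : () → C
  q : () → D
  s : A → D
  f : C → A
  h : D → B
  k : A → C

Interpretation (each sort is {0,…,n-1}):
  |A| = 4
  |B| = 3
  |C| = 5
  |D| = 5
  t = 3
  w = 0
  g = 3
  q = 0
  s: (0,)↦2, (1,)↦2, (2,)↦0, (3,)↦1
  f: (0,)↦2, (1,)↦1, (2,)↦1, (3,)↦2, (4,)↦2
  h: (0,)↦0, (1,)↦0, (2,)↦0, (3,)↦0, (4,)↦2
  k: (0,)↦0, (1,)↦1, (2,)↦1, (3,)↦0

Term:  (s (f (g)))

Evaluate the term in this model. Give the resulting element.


  g = 3
  (f (g)) = f(3,) = 2
  (s (f (g))) = s(2,) = 0

value = 0


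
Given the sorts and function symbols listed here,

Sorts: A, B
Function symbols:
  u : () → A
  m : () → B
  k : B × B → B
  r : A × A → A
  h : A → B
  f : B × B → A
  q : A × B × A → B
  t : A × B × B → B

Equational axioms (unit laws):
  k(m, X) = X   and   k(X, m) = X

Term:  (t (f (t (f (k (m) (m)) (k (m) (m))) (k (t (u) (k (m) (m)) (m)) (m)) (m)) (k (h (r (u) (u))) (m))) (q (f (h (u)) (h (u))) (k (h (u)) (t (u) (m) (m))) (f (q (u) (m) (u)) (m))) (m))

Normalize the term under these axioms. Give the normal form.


1. (t (f (t (f (k (m) (m)) (k (m) (m))) (k (t (u) (k (m) (m)) (m)) (m)) (m)) (k (h (r (u) (u))) (m))) (q (f (h (u)) (h (u))) (k (h (u)) (t (u) (m) (m))) (f (q (u) (m) (u)) (m))) (m))  →  (t (f (t (f (m) (k (m) (m))) (k (t (u) (k (m) (m)) (m)) (m)) (m)) (k (h (r (u) (u))) (m))) (q (f (h (u)) (h (u))) (k (h (u)) (t (u) (m) (m))) (f (q (u) (m) (u)) (m))) (m))
2. (t (f (t (f (m) (k (m) (m))) (k (t (u) (k (m) (m)) (m)) (m)) (m)) (k (h (r (u) (u))) (m))) (q (f (h (u)) (h (u))) (k (h (u)) (t (u) (m) (m))) (f (q (u) (m) (u)) (m))) (m))  →  (t (f (t (f (m) (m)) (k (t (u) (k (m) (m)) (m)) (m)) (m)) (k (h (r (u) (u))) (m))) (q (f (h (u)) (h (u))) (k (h (u)) (t (u) (m) (m))) (f (q (u) (m) (u)) (m))) (m))
3. (t (f (t (f (m) (m)) (k (t (u) (k (m) (m)) (m)) (m)) (m)) (k (h (r (u) (u))) (m))) (q (f (h (u)) (h (u))) (k (h (u)) (t (u) (m) (m))) (f (q (u) (m) (u)) (m))) (m))  →  (t (f (t (f (m) (m)) (t (u) (k (m) (m)) (m)) (m)) (k (h (r (u) (u))) (m))) (q (f (h (u)) (h (u))) (k (h (u)) (t (u) (m) (m))) (f (q (u) (m) (u)) (m))) (m))
4. (t (f (t (f (m) (m)) (t (u) (k (m) (m)) (m)) (m)) (k (h (r (u) (u))) (m))) (q (f (h (u)) (h (u))) (k (h (u)) (t (u) (m) (m))) (f (q (u) (m) (u)) (m))) (m))  →  (t (f (t (f (m) (m)) (t (u) (m) (m)) (m)) (k (h (r (u) (u))) (m))) (q (f (h (u)) (h (u))) (k (h (u)) (t (u) (m) (m))) (f (q (u) (m) (u)) (m))) (m))
5. (t (f (t (f (m) (m)) (t (u) (m) (m)) (m)) (k (h (r (u) (u))) (m))) (q (f (h (u)) (h (u))) (k (h (u)) (t (u) (m) (m))) (f (q (u) (m) (u)) (m))) (m))  →  (t (f (t (f (m) (m)) (t (u) (m) (m)) (m)) (h (r (u) (u)))) (q (f (h (u)) (h (u))) (k (h (u)) (t (u) (m) (m))) (f (q (u) (m) (u)) (m))) (m))

normal form = (t (f (t (f (m) (m)) (t (u) (m) (m)) (m)) (h (r (u) (u)))) (q (f (h (u)) (h (u))) (k (h (u)) (t (u) (m) (m))) (f (q (u) (m) (u)) (m))) (m))


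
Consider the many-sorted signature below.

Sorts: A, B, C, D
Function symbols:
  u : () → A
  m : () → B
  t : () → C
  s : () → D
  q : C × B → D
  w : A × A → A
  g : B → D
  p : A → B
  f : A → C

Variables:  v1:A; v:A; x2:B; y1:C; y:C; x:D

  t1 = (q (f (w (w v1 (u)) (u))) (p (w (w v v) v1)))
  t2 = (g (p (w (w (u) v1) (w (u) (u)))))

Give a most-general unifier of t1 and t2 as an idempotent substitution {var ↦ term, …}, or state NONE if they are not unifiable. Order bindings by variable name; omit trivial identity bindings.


head clash or occurs-check failure — not unifiable

NONE (not unifiable)
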